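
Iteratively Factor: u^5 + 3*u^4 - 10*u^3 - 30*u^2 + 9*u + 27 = (u + 3)*(u^4 - 10*u^2 + 9) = (u + 3)^2*(u^3 - 3*u^2 - u + 3) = (u + 1)*(u + 3)^2*(u^2 - 4*u + 3) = (u - 1)*(u + 1)*(u + 3)^2*(u - 3)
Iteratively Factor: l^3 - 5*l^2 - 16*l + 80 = (l + 4)*(l^2 - 9*l + 20) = (l - 5)*(l + 4)*(l - 4)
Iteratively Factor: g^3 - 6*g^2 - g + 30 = (g - 3)*(g^2 - 3*g - 10) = (g - 5)*(g - 3)*(g + 2)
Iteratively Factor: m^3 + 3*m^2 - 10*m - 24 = (m - 3)*(m^2 + 6*m + 8) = (m - 3)*(m + 4)*(m + 2)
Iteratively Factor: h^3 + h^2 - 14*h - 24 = (h - 4)*(h^2 + 5*h + 6) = (h - 4)*(h + 3)*(h + 2)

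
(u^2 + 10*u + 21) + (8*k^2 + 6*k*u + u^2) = 8*k^2 + 6*k*u + 2*u^2 + 10*u + 21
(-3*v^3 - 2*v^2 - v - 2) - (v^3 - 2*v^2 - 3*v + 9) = -4*v^3 + 2*v - 11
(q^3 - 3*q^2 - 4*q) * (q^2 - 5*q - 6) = q^5 - 8*q^4 + 5*q^3 + 38*q^2 + 24*q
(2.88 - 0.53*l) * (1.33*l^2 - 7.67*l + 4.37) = -0.7049*l^3 + 7.8955*l^2 - 24.4057*l + 12.5856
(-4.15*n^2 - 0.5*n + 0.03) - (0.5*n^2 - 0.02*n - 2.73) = -4.65*n^2 - 0.48*n + 2.76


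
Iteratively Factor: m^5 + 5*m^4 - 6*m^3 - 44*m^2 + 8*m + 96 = (m - 2)*(m^4 + 7*m^3 + 8*m^2 - 28*m - 48) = (m - 2)^2*(m^3 + 9*m^2 + 26*m + 24) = (m - 2)^2*(m + 4)*(m^2 + 5*m + 6) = (m - 2)^2*(m + 3)*(m + 4)*(m + 2)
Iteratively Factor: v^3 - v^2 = (v)*(v^2 - v) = v*(v - 1)*(v)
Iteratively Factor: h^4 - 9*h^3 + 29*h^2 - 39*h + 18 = (h - 3)*(h^3 - 6*h^2 + 11*h - 6) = (h - 3)*(h - 1)*(h^2 - 5*h + 6) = (h - 3)^2*(h - 1)*(h - 2)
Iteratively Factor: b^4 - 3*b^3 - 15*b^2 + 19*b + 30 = (b - 5)*(b^3 + 2*b^2 - 5*b - 6) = (b - 5)*(b - 2)*(b^2 + 4*b + 3) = (b - 5)*(b - 2)*(b + 3)*(b + 1)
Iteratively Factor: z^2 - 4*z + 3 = (z - 3)*(z - 1)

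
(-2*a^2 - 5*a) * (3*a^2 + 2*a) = -6*a^4 - 19*a^3 - 10*a^2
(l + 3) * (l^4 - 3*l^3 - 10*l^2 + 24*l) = l^5 - 19*l^3 - 6*l^2 + 72*l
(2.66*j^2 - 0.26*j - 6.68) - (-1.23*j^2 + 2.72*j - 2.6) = 3.89*j^2 - 2.98*j - 4.08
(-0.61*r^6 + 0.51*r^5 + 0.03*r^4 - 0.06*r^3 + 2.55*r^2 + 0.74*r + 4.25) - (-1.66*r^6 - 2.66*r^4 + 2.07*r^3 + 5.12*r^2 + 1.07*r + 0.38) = 1.05*r^6 + 0.51*r^5 + 2.69*r^4 - 2.13*r^3 - 2.57*r^2 - 0.33*r + 3.87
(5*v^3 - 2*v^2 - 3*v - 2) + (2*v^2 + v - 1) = 5*v^3 - 2*v - 3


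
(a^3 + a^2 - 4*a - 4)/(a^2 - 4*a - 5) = (a^2 - 4)/(a - 5)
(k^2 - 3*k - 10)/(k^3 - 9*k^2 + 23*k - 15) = (k + 2)/(k^2 - 4*k + 3)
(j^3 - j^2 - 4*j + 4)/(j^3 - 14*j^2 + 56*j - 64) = (j^2 + j - 2)/(j^2 - 12*j + 32)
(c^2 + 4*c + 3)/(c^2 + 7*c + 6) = (c + 3)/(c + 6)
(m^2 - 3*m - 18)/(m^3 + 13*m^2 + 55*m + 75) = (m - 6)/(m^2 + 10*m + 25)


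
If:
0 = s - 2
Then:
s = 2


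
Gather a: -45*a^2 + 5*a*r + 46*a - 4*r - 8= -45*a^2 + a*(5*r + 46) - 4*r - 8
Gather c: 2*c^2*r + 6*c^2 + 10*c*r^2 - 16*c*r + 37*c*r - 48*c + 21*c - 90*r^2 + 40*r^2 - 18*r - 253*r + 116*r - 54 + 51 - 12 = c^2*(2*r + 6) + c*(10*r^2 + 21*r - 27) - 50*r^2 - 155*r - 15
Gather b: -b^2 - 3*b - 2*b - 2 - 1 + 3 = -b^2 - 5*b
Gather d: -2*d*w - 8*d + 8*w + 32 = d*(-2*w - 8) + 8*w + 32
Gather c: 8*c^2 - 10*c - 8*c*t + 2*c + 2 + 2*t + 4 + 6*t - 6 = 8*c^2 + c*(-8*t - 8) + 8*t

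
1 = 1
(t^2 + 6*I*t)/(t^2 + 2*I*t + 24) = t/(t - 4*I)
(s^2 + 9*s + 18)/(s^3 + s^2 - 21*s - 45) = (s + 6)/(s^2 - 2*s - 15)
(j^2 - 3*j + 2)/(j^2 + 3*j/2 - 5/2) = 2*(j - 2)/(2*j + 5)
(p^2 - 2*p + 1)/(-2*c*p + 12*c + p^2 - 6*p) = (-p^2 + 2*p - 1)/(2*c*p - 12*c - p^2 + 6*p)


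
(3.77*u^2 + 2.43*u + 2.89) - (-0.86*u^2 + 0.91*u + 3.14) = 4.63*u^2 + 1.52*u - 0.25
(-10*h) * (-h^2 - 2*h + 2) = 10*h^3 + 20*h^2 - 20*h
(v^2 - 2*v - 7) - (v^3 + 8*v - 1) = -v^3 + v^2 - 10*v - 6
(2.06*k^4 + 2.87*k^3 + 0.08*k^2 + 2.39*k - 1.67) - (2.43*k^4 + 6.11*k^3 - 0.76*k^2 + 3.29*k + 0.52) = -0.37*k^4 - 3.24*k^3 + 0.84*k^2 - 0.9*k - 2.19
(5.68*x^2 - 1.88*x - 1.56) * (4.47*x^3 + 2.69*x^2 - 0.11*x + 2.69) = 25.3896*x^5 + 6.8756*x^4 - 12.6552*x^3 + 11.2896*x^2 - 4.8856*x - 4.1964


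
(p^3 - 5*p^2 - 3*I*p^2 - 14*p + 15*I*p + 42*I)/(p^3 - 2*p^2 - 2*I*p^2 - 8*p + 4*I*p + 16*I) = (p^2 - p*(7 + 3*I) + 21*I)/(p^2 - 2*p*(2 + I) + 8*I)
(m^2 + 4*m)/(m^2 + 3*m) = (m + 4)/(m + 3)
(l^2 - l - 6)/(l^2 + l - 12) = (l + 2)/(l + 4)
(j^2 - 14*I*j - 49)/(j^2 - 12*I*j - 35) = (j - 7*I)/(j - 5*I)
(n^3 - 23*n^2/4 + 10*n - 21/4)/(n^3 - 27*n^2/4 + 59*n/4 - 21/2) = (n - 1)/(n - 2)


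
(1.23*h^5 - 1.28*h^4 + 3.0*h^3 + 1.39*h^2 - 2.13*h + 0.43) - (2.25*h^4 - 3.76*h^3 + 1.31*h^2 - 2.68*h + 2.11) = 1.23*h^5 - 3.53*h^4 + 6.76*h^3 + 0.0799999999999998*h^2 + 0.55*h - 1.68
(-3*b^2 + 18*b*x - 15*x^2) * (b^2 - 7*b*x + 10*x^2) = -3*b^4 + 39*b^3*x - 171*b^2*x^2 + 285*b*x^3 - 150*x^4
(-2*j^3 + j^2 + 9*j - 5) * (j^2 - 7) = -2*j^5 + j^4 + 23*j^3 - 12*j^2 - 63*j + 35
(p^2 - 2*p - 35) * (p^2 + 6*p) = p^4 + 4*p^3 - 47*p^2 - 210*p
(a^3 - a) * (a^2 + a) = a^5 + a^4 - a^3 - a^2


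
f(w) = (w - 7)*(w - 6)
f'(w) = 2*w - 13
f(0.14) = 40.20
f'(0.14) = -12.72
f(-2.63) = 83.11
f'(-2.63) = -18.26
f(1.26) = 27.21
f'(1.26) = -10.48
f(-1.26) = 59.97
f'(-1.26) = -15.52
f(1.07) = 29.23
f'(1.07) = -10.86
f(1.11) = 28.80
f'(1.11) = -10.78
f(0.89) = 31.22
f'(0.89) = -11.22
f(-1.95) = 71.15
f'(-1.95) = -16.90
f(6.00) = 0.00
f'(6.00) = -1.00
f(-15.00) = 462.00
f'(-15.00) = -43.00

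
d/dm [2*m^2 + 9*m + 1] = 4*m + 9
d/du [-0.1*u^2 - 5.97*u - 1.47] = -0.2*u - 5.97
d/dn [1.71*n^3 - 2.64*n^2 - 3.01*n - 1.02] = 5.13*n^2 - 5.28*n - 3.01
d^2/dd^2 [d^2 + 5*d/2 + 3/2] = 2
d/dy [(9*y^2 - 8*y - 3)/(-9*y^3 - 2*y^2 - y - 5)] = (81*y^4 - 144*y^3 - 106*y^2 - 102*y + 37)/(81*y^6 + 36*y^5 + 22*y^4 + 94*y^3 + 21*y^2 + 10*y + 25)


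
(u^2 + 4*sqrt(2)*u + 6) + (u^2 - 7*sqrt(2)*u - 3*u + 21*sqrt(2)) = 2*u^2 - 3*sqrt(2)*u - 3*u + 6 + 21*sqrt(2)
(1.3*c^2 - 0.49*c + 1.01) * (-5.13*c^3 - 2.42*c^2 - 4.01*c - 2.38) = -6.669*c^5 - 0.6323*c^4 - 9.2085*c^3 - 3.5733*c^2 - 2.8839*c - 2.4038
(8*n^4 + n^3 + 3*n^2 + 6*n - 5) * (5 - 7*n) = -56*n^5 + 33*n^4 - 16*n^3 - 27*n^2 + 65*n - 25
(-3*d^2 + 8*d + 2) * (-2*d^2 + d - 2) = 6*d^4 - 19*d^3 + 10*d^2 - 14*d - 4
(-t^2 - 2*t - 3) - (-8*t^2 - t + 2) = 7*t^2 - t - 5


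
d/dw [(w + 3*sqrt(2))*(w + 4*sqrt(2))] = 2*w + 7*sqrt(2)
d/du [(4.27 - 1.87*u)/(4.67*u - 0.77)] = (14.24577 - 86.39967*u)/(4.67*u - 0.77)^3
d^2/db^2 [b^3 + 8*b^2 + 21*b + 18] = 6*b + 16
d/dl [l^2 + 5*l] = 2*l + 5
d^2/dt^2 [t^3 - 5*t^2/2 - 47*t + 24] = 6*t - 5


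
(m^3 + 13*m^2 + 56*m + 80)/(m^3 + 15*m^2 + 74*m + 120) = (m + 4)/(m + 6)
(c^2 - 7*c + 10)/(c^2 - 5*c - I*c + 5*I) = (c - 2)/(c - I)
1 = 1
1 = 1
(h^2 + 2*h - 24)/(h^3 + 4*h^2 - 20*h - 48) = 1/(h + 2)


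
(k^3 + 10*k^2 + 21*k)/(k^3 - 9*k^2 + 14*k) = (k^2 + 10*k + 21)/(k^2 - 9*k + 14)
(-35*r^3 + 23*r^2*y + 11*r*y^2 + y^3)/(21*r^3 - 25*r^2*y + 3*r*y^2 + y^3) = (5*r + y)/(-3*r + y)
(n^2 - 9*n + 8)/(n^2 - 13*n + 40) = (n - 1)/(n - 5)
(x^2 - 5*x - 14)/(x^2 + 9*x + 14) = (x - 7)/(x + 7)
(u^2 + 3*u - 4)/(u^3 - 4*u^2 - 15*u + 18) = (u + 4)/(u^2 - 3*u - 18)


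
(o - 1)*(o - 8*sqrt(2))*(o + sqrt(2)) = o^3 - 7*sqrt(2)*o^2 - o^2 - 16*o + 7*sqrt(2)*o + 16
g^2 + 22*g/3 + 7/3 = (g + 1/3)*(g + 7)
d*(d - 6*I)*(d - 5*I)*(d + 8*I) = d^4 - 3*I*d^3 + 58*d^2 - 240*I*d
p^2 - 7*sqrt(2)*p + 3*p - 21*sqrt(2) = (p + 3)*(p - 7*sqrt(2))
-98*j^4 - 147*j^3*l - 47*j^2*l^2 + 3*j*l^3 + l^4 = (-7*j + l)*(j + l)*(2*j + l)*(7*j + l)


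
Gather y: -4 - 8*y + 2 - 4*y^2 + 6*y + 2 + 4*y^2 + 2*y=0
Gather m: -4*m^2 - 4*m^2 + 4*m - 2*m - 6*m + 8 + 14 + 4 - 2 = -8*m^2 - 4*m + 24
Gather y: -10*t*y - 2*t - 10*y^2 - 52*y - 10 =-2*t - 10*y^2 + y*(-10*t - 52) - 10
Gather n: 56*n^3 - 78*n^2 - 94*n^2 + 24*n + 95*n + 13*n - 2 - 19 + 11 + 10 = 56*n^3 - 172*n^2 + 132*n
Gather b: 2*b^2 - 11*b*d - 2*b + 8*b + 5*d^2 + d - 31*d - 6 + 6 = 2*b^2 + b*(6 - 11*d) + 5*d^2 - 30*d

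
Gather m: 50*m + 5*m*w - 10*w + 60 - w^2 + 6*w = m*(5*w + 50) - w^2 - 4*w + 60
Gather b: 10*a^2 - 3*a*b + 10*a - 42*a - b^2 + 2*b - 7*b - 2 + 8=10*a^2 - 32*a - b^2 + b*(-3*a - 5) + 6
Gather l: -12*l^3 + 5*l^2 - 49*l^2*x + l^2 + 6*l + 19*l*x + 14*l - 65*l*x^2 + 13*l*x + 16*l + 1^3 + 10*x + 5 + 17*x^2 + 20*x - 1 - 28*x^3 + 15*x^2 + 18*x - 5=-12*l^3 + l^2*(6 - 49*x) + l*(-65*x^2 + 32*x + 36) - 28*x^3 + 32*x^2 + 48*x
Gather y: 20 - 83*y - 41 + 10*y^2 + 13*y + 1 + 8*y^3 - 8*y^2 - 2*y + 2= 8*y^3 + 2*y^2 - 72*y - 18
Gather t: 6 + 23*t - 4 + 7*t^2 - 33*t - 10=7*t^2 - 10*t - 8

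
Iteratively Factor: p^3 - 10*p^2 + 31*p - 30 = (p - 5)*(p^2 - 5*p + 6) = (p - 5)*(p - 3)*(p - 2)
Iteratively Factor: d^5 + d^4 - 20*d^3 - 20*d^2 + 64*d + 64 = (d + 2)*(d^4 - d^3 - 18*d^2 + 16*d + 32) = (d - 2)*(d + 2)*(d^3 + d^2 - 16*d - 16) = (d - 2)*(d + 2)*(d + 4)*(d^2 - 3*d - 4) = (d - 4)*(d - 2)*(d + 2)*(d + 4)*(d + 1)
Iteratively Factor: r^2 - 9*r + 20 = (r - 4)*(r - 5)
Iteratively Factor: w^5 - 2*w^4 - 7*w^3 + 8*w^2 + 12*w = (w + 2)*(w^4 - 4*w^3 + w^2 + 6*w) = (w - 3)*(w + 2)*(w^3 - w^2 - 2*w) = (w - 3)*(w - 2)*(w + 2)*(w^2 + w) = w*(w - 3)*(w - 2)*(w + 2)*(w + 1)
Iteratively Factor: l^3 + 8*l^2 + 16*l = (l)*(l^2 + 8*l + 16) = l*(l + 4)*(l + 4)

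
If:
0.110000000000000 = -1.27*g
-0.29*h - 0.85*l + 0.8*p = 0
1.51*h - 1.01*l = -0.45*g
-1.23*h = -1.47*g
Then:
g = -0.09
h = -0.10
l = -0.19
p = -0.24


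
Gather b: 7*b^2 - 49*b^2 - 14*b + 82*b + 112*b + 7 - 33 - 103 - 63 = -42*b^2 + 180*b - 192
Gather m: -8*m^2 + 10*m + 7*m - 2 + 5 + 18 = -8*m^2 + 17*m + 21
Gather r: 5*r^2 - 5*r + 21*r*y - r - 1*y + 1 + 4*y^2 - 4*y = 5*r^2 + r*(21*y - 6) + 4*y^2 - 5*y + 1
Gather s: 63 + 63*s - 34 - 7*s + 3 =56*s + 32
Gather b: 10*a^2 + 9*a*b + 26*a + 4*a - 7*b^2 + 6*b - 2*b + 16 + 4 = 10*a^2 + 30*a - 7*b^2 + b*(9*a + 4) + 20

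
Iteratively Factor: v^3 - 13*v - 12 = (v - 4)*(v^2 + 4*v + 3) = (v - 4)*(v + 3)*(v + 1)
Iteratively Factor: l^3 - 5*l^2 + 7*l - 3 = (l - 3)*(l^2 - 2*l + 1) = (l - 3)*(l - 1)*(l - 1)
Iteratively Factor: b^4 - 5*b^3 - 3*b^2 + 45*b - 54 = (b - 3)*(b^3 - 2*b^2 - 9*b + 18) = (b - 3)^2*(b^2 + b - 6) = (b - 3)^2*(b - 2)*(b + 3)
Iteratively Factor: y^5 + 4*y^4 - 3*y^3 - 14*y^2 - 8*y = (y - 2)*(y^4 + 6*y^3 + 9*y^2 + 4*y) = (y - 2)*(y + 1)*(y^3 + 5*y^2 + 4*y) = (y - 2)*(y + 1)^2*(y^2 + 4*y) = (y - 2)*(y + 1)^2*(y + 4)*(y)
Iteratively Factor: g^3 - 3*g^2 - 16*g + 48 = (g + 4)*(g^2 - 7*g + 12) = (g - 4)*(g + 4)*(g - 3)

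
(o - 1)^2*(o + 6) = o^3 + 4*o^2 - 11*o + 6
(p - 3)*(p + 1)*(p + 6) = p^3 + 4*p^2 - 15*p - 18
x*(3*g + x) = 3*g*x + x^2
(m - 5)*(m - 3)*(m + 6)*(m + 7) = m^4 + 5*m^3 - 47*m^2 - 141*m + 630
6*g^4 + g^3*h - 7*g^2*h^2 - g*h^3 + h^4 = (-3*g + h)*(-g + h)*(g + h)*(2*g + h)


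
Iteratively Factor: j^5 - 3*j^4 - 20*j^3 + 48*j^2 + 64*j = (j - 4)*(j^4 + j^3 - 16*j^2 - 16*j) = (j - 4)*(j + 1)*(j^3 - 16*j) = (j - 4)*(j + 1)*(j + 4)*(j^2 - 4*j) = j*(j - 4)*(j + 1)*(j + 4)*(j - 4)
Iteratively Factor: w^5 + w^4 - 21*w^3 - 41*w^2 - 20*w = (w + 1)*(w^4 - 21*w^2 - 20*w) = (w - 5)*(w + 1)*(w^3 + 5*w^2 + 4*w) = w*(w - 5)*(w + 1)*(w^2 + 5*w + 4) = w*(w - 5)*(w + 1)^2*(w + 4)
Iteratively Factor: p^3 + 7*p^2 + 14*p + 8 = (p + 4)*(p^2 + 3*p + 2) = (p + 1)*(p + 4)*(p + 2)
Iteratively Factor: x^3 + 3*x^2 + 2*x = (x + 2)*(x^2 + x) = (x + 1)*(x + 2)*(x)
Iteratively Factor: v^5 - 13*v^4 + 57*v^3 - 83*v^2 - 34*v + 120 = (v - 5)*(v^4 - 8*v^3 + 17*v^2 + 2*v - 24) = (v - 5)*(v - 2)*(v^3 - 6*v^2 + 5*v + 12) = (v - 5)*(v - 3)*(v - 2)*(v^2 - 3*v - 4) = (v - 5)*(v - 4)*(v - 3)*(v - 2)*(v + 1)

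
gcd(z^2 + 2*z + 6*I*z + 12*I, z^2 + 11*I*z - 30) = z + 6*I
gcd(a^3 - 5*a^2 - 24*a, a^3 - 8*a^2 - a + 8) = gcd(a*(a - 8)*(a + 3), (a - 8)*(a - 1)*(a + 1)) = a - 8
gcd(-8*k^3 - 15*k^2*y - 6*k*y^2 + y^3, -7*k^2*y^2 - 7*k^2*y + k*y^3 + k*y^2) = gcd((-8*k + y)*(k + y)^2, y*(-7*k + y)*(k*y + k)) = 1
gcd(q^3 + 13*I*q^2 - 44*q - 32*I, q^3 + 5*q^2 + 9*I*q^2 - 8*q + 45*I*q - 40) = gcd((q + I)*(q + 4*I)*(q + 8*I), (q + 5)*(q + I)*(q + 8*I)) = q^2 + 9*I*q - 8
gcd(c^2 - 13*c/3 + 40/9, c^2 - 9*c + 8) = 1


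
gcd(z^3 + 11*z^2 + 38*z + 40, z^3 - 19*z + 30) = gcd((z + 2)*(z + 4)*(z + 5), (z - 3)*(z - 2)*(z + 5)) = z + 5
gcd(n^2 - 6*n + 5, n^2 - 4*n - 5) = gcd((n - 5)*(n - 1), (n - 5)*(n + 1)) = n - 5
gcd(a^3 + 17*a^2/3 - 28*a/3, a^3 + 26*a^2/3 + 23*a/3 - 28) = a^2 + 17*a/3 - 28/3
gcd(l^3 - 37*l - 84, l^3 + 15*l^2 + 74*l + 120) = l + 4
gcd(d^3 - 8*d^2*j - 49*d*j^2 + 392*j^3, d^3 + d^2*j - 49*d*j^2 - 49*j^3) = d^2 - 49*j^2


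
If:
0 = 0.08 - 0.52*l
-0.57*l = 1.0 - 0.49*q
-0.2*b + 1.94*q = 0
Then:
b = 21.53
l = 0.15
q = 2.22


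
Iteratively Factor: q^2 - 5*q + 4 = (q - 4)*(q - 1)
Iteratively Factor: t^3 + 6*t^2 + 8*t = (t + 4)*(t^2 + 2*t) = (t + 2)*(t + 4)*(t)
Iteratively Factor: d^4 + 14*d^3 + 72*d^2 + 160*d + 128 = (d + 4)*(d^3 + 10*d^2 + 32*d + 32) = (d + 2)*(d + 4)*(d^2 + 8*d + 16) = (d + 2)*(d + 4)^2*(d + 4)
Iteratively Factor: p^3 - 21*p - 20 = (p - 5)*(p^2 + 5*p + 4) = (p - 5)*(p + 4)*(p + 1)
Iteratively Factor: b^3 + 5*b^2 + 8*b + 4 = (b + 2)*(b^2 + 3*b + 2) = (b + 1)*(b + 2)*(b + 2)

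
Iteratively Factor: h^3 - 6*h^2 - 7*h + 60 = (h - 4)*(h^2 - 2*h - 15) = (h - 4)*(h + 3)*(h - 5)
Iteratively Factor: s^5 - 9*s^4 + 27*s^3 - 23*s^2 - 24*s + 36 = (s - 3)*(s^4 - 6*s^3 + 9*s^2 + 4*s - 12) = (s - 3)*(s - 2)*(s^3 - 4*s^2 + s + 6) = (s - 3)*(s - 2)*(s + 1)*(s^2 - 5*s + 6) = (s - 3)^2*(s - 2)*(s + 1)*(s - 2)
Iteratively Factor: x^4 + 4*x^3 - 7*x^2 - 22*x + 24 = (x + 4)*(x^3 - 7*x + 6) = (x - 1)*(x + 4)*(x^2 + x - 6) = (x - 2)*(x - 1)*(x + 4)*(x + 3)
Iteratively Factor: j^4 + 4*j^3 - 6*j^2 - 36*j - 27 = (j + 3)*(j^3 + j^2 - 9*j - 9) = (j + 3)^2*(j^2 - 2*j - 3) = (j - 3)*(j + 3)^2*(j + 1)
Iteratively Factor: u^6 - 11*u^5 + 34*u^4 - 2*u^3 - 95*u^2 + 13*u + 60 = (u - 1)*(u^5 - 10*u^4 + 24*u^3 + 22*u^2 - 73*u - 60) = (u - 4)*(u - 1)*(u^4 - 6*u^3 + 22*u + 15) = (u - 4)*(u - 1)*(u + 1)*(u^3 - 7*u^2 + 7*u + 15) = (u - 5)*(u - 4)*(u - 1)*(u + 1)*(u^2 - 2*u - 3) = (u - 5)*(u - 4)*(u - 3)*(u - 1)*(u + 1)*(u + 1)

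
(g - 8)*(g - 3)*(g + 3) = g^3 - 8*g^2 - 9*g + 72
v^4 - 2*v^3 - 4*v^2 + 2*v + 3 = (v - 3)*(v - 1)*(v + 1)^2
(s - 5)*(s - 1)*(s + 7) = s^3 + s^2 - 37*s + 35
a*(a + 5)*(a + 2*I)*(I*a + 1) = I*a^4 - a^3 + 5*I*a^3 - 5*a^2 + 2*I*a^2 + 10*I*a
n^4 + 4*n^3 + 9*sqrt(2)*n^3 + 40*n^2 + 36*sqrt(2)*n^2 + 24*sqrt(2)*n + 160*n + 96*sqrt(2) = (n + 4)*(n + sqrt(2))*(n + 2*sqrt(2))*(n + 6*sqrt(2))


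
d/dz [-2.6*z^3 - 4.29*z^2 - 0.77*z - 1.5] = -7.8*z^2 - 8.58*z - 0.77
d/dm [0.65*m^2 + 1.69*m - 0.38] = 1.3*m + 1.69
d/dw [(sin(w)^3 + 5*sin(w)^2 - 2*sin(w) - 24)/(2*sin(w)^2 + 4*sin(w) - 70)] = (sin(w)^4 + 4*sin(w)^3 - 93*sin(w)^2 - 302*sin(w) + 118)*cos(w)/(2*(sin(w) - 5)^2*(sin(w) + 7)^2)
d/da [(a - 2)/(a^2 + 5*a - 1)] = (a^2 + 5*a - (a - 2)*(2*a + 5) - 1)/(a^2 + 5*a - 1)^2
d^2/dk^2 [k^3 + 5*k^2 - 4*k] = 6*k + 10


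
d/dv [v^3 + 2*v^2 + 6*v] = 3*v^2 + 4*v + 6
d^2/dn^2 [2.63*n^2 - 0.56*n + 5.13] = 5.26000000000000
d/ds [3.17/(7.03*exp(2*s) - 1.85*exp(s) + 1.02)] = (5.8645 - 44.5702*exp(s))*exp(s)/(7.03*exp(2*s) - 1.85*exp(s) + 1.02)^2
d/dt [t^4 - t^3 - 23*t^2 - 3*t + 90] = 4*t^3 - 3*t^2 - 46*t - 3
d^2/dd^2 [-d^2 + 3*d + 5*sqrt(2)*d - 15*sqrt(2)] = -2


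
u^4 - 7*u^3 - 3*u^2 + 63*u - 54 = (u - 6)*(u - 3)*(u - 1)*(u + 3)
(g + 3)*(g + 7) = g^2 + 10*g + 21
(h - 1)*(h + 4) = h^2 + 3*h - 4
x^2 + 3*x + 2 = (x + 1)*(x + 2)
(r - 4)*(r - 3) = r^2 - 7*r + 12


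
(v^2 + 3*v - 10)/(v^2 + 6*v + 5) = (v - 2)/(v + 1)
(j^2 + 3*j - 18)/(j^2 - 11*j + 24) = (j + 6)/(j - 8)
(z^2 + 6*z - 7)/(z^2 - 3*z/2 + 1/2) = 2*(z + 7)/(2*z - 1)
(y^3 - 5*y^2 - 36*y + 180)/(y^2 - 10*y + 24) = (y^2 + y - 30)/(y - 4)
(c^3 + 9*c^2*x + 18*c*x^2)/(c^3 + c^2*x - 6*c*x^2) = (-c - 6*x)/(-c + 2*x)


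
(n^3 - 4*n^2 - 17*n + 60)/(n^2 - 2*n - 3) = (n^2 - n - 20)/(n + 1)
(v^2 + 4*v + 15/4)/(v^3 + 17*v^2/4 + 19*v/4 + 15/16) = 4/(4*v + 1)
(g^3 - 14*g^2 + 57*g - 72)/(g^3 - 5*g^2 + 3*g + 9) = (g - 8)/(g + 1)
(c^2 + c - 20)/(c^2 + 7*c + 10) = (c - 4)/(c + 2)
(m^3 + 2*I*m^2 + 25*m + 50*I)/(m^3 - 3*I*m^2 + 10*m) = (m + 5*I)/m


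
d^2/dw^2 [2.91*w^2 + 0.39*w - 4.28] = 5.82000000000000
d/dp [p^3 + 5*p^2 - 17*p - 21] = 3*p^2 + 10*p - 17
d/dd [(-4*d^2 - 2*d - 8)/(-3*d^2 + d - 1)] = 10*(-d^2 - 4*d + 1)/(9*d^4 - 6*d^3 + 7*d^2 - 2*d + 1)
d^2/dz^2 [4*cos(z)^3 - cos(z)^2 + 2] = -3*cos(z) + 2*cos(2*z) - 9*cos(3*z)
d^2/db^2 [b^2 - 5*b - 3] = 2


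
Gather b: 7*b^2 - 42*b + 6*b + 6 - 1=7*b^2 - 36*b + 5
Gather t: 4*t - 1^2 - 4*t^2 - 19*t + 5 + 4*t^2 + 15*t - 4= 0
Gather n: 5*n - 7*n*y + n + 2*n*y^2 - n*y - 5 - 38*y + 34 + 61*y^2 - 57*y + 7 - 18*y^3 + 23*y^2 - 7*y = n*(2*y^2 - 8*y + 6) - 18*y^3 + 84*y^2 - 102*y + 36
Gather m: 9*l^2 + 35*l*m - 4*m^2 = 9*l^2 + 35*l*m - 4*m^2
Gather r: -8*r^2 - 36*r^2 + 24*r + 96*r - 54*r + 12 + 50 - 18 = -44*r^2 + 66*r + 44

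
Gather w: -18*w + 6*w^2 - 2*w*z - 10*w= 6*w^2 + w*(-2*z - 28)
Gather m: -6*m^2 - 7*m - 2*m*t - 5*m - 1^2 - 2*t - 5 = -6*m^2 + m*(-2*t - 12) - 2*t - 6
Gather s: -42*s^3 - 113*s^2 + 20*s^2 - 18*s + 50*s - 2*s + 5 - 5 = -42*s^3 - 93*s^2 + 30*s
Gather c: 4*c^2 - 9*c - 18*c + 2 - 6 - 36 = 4*c^2 - 27*c - 40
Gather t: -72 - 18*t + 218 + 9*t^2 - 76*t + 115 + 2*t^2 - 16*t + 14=11*t^2 - 110*t + 275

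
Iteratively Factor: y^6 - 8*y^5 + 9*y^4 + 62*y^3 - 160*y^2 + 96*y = (y - 1)*(y^5 - 7*y^4 + 2*y^3 + 64*y^2 - 96*y) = (y - 1)*(y + 3)*(y^4 - 10*y^3 + 32*y^2 - 32*y) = (y - 2)*(y - 1)*(y + 3)*(y^3 - 8*y^2 + 16*y) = (y - 4)*(y - 2)*(y - 1)*(y + 3)*(y^2 - 4*y) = y*(y - 4)*(y - 2)*(y - 1)*(y + 3)*(y - 4)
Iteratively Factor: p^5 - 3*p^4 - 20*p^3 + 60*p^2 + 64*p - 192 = (p - 3)*(p^4 - 20*p^2 + 64) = (p - 3)*(p + 2)*(p^3 - 2*p^2 - 16*p + 32) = (p - 3)*(p + 2)*(p + 4)*(p^2 - 6*p + 8) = (p - 4)*(p - 3)*(p + 2)*(p + 4)*(p - 2)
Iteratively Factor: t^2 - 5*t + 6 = (t - 3)*(t - 2)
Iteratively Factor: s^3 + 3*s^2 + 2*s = (s + 2)*(s^2 + s) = (s + 1)*(s + 2)*(s)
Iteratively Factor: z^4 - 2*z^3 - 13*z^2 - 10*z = (z + 2)*(z^3 - 4*z^2 - 5*z) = (z + 1)*(z + 2)*(z^2 - 5*z) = (z - 5)*(z + 1)*(z + 2)*(z)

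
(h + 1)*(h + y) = h^2 + h*y + h + y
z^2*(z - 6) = z^3 - 6*z^2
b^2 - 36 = (b - 6)*(b + 6)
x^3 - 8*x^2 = x^2*(x - 8)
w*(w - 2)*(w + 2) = w^3 - 4*w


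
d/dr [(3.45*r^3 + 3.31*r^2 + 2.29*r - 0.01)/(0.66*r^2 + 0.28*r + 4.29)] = (2.277*r^4 + 1.932*r^3 + 43.8169*r^2 + 28.413*r + 9.8269)/(0.4356*r^4 + 0.3696*r^3 + 5.7412*r^2 + 2.4024*r + 18.4041)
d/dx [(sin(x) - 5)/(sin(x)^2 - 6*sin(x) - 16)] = (10*sin(x) + cos(x)^2 - 47)*cos(x)/((sin(x) - 8)^2*(sin(x) + 2)^2)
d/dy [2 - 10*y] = -10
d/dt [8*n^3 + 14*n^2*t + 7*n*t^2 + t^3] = 14*n^2 + 14*n*t + 3*t^2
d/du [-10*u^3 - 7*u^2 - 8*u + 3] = -30*u^2 - 14*u - 8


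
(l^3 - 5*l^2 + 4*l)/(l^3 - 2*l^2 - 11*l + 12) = l/(l + 3)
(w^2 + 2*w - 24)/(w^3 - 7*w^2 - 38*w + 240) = (w - 4)/(w^2 - 13*w + 40)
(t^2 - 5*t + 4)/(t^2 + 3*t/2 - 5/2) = 2*(t - 4)/(2*t + 5)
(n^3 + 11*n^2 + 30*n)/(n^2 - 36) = n*(n + 5)/(n - 6)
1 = 1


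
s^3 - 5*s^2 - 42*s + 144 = (s - 8)*(s - 3)*(s + 6)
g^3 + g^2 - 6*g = g*(g - 2)*(g + 3)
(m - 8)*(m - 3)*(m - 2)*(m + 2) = m^4 - 11*m^3 + 20*m^2 + 44*m - 96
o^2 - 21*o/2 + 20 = (o - 8)*(o - 5/2)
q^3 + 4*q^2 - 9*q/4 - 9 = (q - 3/2)*(q + 3/2)*(q + 4)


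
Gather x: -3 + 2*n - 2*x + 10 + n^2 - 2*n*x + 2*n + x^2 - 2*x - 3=n^2 + 4*n + x^2 + x*(-2*n - 4) + 4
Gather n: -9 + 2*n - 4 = 2*n - 13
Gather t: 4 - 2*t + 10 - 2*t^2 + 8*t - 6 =-2*t^2 + 6*t + 8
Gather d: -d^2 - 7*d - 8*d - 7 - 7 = -d^2 - 15*d - 14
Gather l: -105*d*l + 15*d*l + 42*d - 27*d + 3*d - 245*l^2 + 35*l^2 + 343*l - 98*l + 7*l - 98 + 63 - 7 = 18*d - 210*l^2 + l*(252 - 90*d) - 42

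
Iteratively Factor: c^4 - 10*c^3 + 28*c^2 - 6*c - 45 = (c + 1)*(c^3 - 11*c^2 + 39*c - 45) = (c - 5)*(c + 1)*(c^2 - 6*c + 9) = (c - 5)*(c - 3)*(c + 1)*(c - 3)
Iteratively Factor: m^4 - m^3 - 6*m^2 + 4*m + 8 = (m + 1)*(m^3 - 2*m^2 - 4*m + 8) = (m - 2)*(m + 1)*(m^2 - 4) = (m - 2)*(m + 1)*(m + 2)*(m - 2)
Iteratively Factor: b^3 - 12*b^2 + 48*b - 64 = (b - 4)*(b^2 - 8*b + 16) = (b - 4)^2*(b - 4)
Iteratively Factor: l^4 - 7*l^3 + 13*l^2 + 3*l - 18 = (l - 3)*(l^3 - 4*l^2 + l + 6) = (l - 3)*(l - 2)*(l^2 - 2*l - 3) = (l - 3)^2*(l - 2)*(l + 1)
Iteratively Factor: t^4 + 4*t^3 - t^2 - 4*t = (t)*(t^3 + 4*t^2 - t - 4) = t*(t + 4)*(t^2 - 1) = t*(t + 1)*(t + 4)*(t - 1)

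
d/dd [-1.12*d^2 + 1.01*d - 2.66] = 1.01 - 2.24*d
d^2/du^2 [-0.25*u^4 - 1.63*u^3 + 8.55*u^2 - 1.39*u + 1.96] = -3.0*u^2 - 9.78*u + 17.1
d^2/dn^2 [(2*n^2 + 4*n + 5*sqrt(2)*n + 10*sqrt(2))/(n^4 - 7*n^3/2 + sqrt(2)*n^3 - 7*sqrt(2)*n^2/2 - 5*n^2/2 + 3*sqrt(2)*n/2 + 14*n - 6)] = 4*(24*n^8 + 12*n^7 + 144*sqrt(2)*n^7 - 60*sqrt(2)*n^6 + 6*n^6 - 1971*sqrt(2)*n^5 - 168*n^5 - 3798*n^4 + 1971*sqrt(2)*n^4 + 5313*sqrt(2)*n^3 + 8206*n^3 - 2838*sqrt(2)*n^2 + 5364*n^2 - 14460*n - 9888*sqrt(2)*n + 3672 + 9244*sqrt(2))/(8*n^12 - 84*n^11 + 24*sqrt(2)*n^11 - 252*sqrt(2)*n^10 + 282*n^10 - 91*n^9 + 814*sqrt(2)*n^9 - 1293*n^8 + 63*sqrt(2)*n^8 - 5391*sqrt(2)*n^7 + 1365*n^7 + 4465*n^6 + 8491*sqrt(2)*n^6 - 7770*n^5 + 5031*sqrt(2)*n^5 - 24402*sqrt(2)*n^4 - 9402*n^4 + 23166*sqrt(2)*n^3 + 33544*n^3 - 31032*n^2 - 9072*sqrt(2)*n^2 + 1296*sqrt(2)*n + 12096*n - 1728)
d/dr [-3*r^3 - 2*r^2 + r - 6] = -9*r^2 - 4*r + 1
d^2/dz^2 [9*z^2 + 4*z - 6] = 18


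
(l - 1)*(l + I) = l^2 - l + I*l - I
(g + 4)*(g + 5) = g^2 + 9*g + 20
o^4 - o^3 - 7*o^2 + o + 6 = (o - 3)*(o - 1)*(o + 1)*(o + 2)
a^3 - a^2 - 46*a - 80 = (a - 8)*(a + 2)*(a + 5)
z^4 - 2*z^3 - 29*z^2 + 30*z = z*(z - 6)*(z - 1)*(z + 5)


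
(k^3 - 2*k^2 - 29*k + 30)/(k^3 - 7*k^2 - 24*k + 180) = (k - 1)/(k - 6)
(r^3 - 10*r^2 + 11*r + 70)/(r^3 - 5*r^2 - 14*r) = (r - 5)/r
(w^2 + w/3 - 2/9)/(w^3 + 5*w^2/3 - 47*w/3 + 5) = (w + 2/3)/(w^2 + 2*w - 15)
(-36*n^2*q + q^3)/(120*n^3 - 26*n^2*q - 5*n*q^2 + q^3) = q*(6*n + q)/(-20*n^2 + n*q + q^2)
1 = 1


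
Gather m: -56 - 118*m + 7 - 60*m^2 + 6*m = -60*m^2 - 112*m - 49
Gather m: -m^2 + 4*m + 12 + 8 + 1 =-m^2 + 4*m + 21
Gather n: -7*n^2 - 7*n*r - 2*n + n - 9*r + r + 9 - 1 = -7*n^2 + n*(-7*r - 1) - 8*r + 8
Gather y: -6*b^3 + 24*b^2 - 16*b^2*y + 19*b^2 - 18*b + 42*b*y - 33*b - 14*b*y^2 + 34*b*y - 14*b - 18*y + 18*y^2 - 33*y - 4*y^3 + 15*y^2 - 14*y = -6*b^3 + 43*b^2 - 65*b - 4*y^3 + y^2*(33 - 14*b) + y*(-16*b^2 + 76*b - 65)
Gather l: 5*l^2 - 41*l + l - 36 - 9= 5*l^2 - 40*l - 45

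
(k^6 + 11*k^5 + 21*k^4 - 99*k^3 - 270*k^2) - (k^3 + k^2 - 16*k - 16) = k^6 + 11*k^5 + 21*k^4 - 100*k^3 - 271*k^2 + 16*k + 16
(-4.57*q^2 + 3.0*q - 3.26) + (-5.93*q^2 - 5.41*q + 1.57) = -10.5*q^2 - 2.41*q - 1.69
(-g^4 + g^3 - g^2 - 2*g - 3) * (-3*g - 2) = 3*g^5 - g^4 + g^3 + 8*g^2 + 13*g + 6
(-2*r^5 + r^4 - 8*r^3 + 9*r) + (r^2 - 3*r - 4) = -2*r^5 + r^4 - 8*r^3 + r^2 + 6*r - 4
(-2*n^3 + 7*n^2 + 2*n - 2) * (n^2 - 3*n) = -2*n^5 + 13*n^4 - 19*n^3 - 8*n^2 + 6*n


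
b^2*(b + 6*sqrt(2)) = b^3 + 6*sqrt(2)*b^2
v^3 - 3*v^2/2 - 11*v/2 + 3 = (v - 3)*(v - 1/2)*(v + 2)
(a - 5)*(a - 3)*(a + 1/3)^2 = a^4 - 22*a^3/3 + 88*a^2/9 + 82*a/9 + 5/3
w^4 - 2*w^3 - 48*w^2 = w^2*(w - 8)*(w + 6)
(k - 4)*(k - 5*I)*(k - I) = k^3 - 4*k^2 - 6*I*k^2 - 5*k + 24*I*k + 20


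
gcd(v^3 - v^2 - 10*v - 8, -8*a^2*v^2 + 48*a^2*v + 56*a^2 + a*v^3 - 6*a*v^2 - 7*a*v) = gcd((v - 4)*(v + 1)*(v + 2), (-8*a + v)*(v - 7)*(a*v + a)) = v + 1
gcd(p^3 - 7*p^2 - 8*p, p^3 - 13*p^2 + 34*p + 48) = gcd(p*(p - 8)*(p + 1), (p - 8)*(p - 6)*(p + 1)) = p^2 - 7*p - 8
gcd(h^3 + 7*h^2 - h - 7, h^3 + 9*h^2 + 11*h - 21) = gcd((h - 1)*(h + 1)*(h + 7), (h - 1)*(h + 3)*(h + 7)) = h^2 + 6*h - 7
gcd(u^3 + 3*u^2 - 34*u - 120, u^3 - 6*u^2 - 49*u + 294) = u - 6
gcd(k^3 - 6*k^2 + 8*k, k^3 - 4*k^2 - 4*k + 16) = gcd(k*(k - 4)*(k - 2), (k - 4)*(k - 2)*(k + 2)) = k^2 - 6*k + 8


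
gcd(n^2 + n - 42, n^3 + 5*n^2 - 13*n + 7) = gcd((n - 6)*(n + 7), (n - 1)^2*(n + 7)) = n + 7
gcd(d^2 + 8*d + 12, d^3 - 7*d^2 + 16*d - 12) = 1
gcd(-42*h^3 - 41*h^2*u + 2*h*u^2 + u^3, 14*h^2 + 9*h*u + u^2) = 7*h + u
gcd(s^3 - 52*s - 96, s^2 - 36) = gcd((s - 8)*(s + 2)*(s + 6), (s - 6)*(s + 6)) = s + 6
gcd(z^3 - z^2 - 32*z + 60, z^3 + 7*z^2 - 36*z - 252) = z + 6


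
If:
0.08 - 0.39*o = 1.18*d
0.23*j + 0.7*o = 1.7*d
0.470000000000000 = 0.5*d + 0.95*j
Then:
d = 0.07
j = 0.46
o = 0.01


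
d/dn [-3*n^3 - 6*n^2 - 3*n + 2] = -9*n^2 - 12*n - 3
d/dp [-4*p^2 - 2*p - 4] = -8*p - 2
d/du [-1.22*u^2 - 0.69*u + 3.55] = -2.44*u - 0.69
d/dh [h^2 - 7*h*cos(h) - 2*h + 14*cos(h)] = 7*h*sin(h) + 2*h - 14*sin(h) - 7*cos(h) - 2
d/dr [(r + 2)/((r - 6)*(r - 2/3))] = 3*(-3*r^2 - 12*r + 52)/(9*r^4 - 120*r^3 + 472*r^2 - 480*r + 144)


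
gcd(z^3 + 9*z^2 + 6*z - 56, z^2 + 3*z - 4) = z + 4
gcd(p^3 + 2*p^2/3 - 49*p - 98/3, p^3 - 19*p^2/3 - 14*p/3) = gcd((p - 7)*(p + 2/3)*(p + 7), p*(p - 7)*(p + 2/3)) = p^2 - 19*p/3 - 14/3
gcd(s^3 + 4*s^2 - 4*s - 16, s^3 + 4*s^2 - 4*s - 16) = s^3 + 4*s^2 - 4*s - 16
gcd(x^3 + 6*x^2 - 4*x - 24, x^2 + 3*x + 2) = x + 2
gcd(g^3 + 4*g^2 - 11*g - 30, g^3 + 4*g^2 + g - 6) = g + 2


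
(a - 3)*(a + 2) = a^2 - a - 6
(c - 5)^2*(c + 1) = c^3 - 9*c^2 + 15*c + 25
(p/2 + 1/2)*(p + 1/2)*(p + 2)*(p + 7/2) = p^4/2 + 7*p^3/2 + 63*p^2/8 + 53*p/8 + 7/4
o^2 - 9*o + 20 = (o - 5)*(o - 4)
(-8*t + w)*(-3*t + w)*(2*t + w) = 48*t^3 + 2*t^2*w - 9*t*w^2 + w^3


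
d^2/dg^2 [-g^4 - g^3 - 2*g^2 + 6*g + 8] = -12*g^2 - 6*g - 4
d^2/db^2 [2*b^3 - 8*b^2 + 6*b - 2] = 12*b - 16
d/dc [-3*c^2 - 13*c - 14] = -6*c - 13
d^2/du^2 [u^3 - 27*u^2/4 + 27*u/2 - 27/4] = 6*u - 27/2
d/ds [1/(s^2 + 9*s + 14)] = (-2*s - 9)/(s^2 + 9*s + 14)^2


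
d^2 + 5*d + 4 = (d + 1)*(d + 4)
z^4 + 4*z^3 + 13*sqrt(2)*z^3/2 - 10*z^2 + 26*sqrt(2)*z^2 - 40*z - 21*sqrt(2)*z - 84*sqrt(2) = (z + 4)*(z - 3*sqrt(2)/2)*(z + sqrt(2))*(z + 7*sqrt(2))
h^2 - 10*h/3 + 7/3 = (h - 7/3)*(h - 1)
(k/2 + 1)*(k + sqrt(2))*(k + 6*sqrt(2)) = k^3/2 + k^2 + 7*sqrt(2)*k^2/2 + 6*k + 7*sqrt(2)*k + 12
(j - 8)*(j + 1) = j^2 - 7*j - 8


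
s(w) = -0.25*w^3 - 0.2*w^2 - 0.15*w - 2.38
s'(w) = -0.75*w^2 - 0.4*w - 0.15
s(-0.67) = -2.29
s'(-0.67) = -0.22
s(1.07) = -3.08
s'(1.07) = -1.44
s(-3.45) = 6.02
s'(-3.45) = -7.70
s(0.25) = -2.43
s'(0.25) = -0.30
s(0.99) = -2.97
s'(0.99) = -1.28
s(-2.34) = 0.08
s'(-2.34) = -3.32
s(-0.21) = -2.36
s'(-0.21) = -0.10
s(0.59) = -2.59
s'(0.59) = -0.65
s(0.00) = -2.38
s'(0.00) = -0.15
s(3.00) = -11.38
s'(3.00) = -8.10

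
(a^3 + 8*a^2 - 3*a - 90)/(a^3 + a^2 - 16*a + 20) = (a^2 + 3*a - 18)/(a^2 - 4*a + 4)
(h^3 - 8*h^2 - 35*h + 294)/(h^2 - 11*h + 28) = (h^2 - h - 42)/(h - 4)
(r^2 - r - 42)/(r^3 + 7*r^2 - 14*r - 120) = (r - 7)/(r^2 + r - 20)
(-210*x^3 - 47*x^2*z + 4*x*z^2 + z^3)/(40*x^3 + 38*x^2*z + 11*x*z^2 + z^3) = (-42*x^2 - x*z + z^2)/(8*x^2 + 6*x*z + z^2)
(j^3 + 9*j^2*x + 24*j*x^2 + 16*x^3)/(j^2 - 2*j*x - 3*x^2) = (-j^2 - 8*j*x - 16*x^2)/(-j + 3*x)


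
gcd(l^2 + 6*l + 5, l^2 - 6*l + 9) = 1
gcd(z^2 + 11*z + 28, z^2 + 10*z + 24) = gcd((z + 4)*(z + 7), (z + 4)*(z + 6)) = z + 4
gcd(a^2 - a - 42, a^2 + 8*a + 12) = a + 6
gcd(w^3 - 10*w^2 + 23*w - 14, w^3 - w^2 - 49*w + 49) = w^2 - 8*w + 7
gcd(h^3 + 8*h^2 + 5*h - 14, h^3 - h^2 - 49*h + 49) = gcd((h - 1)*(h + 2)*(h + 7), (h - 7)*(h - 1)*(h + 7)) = h^2 + 6*h - 7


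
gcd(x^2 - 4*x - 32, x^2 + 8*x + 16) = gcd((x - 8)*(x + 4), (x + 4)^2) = x + 4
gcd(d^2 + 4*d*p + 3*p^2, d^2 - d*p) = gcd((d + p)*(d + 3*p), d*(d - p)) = 1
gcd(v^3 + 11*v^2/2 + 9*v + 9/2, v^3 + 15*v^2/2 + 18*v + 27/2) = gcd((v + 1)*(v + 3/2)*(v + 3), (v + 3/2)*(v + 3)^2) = v^2 + 9*v/2 + 9/2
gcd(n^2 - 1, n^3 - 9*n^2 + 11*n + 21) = n + 1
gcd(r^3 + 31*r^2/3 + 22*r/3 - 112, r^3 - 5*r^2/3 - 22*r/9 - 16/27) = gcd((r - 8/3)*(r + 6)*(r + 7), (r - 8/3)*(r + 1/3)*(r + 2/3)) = r - 8/3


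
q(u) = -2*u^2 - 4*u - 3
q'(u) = -4*u - 4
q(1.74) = -16.02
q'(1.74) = -10.96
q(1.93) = -18.17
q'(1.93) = -11.72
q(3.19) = -36.11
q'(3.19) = -16.76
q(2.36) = -23.58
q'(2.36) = -13.44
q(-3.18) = -10.50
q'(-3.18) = 8.72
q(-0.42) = -1.67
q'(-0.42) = -2.32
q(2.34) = -23.31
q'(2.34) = -13.36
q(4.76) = -67.36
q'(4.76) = -23.04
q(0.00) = -3.00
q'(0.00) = -4.00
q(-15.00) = -393.00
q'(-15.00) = 56.00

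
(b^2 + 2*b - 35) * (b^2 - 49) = b^4 + 2*b^3 - 84*b^2 - 98*b + 1715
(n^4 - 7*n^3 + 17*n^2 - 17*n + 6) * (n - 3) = n^5 - 10*n^4 + 38*n^3 - 68*n^2 + 57*n - 18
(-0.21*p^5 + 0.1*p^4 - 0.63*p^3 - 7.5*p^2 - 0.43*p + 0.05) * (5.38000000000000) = -1.1298*p^5 + 0.538*p^4 - 3.3894*p^3 - 40.35*p^2 - 2.3134*p + 0.269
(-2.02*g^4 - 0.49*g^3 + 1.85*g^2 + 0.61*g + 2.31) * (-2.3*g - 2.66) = 4.646*g^5 + 6.5002*g^4 - 2.9516*g^3 - 6.324*g^2 - 6.9356*g - 6.1446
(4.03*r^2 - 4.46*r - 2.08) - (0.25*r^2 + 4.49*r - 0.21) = 3.78*r^2 - 8.95*r - 1.87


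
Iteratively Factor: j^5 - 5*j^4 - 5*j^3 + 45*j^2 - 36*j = (j - 4)*(j^4 - j^3 - 9*j^2 + 9*j) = (j - 4)*(j + 3)*(j^3 - 4*j^2 + 3*j) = j*(j - 4)*(j + 3)*(j^2 - 4*j + 3) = j*(j - 4)*(j - 3)*(j + 3)*(j - 1)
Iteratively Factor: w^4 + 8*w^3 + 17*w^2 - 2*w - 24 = (w + 2)*(w^3 + 6*w^2 + 5*w - 12) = (w - 1)*(w + 2)*(w^2 + 7*w + 12) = (w - 1)*(w + 2)*(w + 4)*(w + 3)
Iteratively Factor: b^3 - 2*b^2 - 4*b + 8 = (b + 2)*(b^2 - 4*b + 4) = (b - 2)*(b + 2)*(b - 2)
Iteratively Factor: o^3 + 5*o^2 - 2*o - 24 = (o + 4)*(o^2 + o - 6) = (o - 2)*(o + 4)*(o + 3)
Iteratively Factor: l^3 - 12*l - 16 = (l - 4)*(l^2 + 4*l + 4) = (l - 4)*(l + 2)*(l + 2)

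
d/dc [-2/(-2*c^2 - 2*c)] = (-2*c - 1)/(c^2*(c + 1)^2)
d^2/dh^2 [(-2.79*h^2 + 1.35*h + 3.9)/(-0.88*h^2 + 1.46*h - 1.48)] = (3.5527136788005e-15*h^4 + 5.078304*h^3 - 39.923136*h^2 + 40.61376*h - 0.0794880000000013)/(0.681472*h^6 - 3.391872*h^5 + 9.06576*h^4 - 14.52116*h^3 + 15.24696*h^2 - 9.593952*h + 3.241792)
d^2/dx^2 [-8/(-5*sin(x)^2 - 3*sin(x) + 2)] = 8*(-100*sin(x)^3 + 55*sin(x)^2 + 46*sin(x) + 38)/((sin(x) + 1)^2*(5*sin(x) - 2)^3)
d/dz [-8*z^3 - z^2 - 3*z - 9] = -24*z^2 - 2*z - 3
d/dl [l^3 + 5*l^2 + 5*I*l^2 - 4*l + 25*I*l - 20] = 3*l^2 + 10*l*(1 + I) - 4 + 25*I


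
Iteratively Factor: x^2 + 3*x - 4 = (x - 1)*(x + 4)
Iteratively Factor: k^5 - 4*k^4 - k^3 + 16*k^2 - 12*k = (k - 2)*(k^4 - 2*k^3 - 5*k^2 + 6*k) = (k - 3)*(k - 2)*(k^3 + k^2 - 2*k) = (k - 3)*(k - 2)*(k + 2)*(k^2 - k) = k*(k - 3)*(k - 2)*(k + 2)*(k - 1)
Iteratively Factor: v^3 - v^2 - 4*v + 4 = (v + 2)*(v^2 - 3*v + 2) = (v - 1)*(v + 2)*(v - 2)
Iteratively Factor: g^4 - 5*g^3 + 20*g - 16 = (g - 1)*(g^3 - 4*g^2 - 4*g + 16) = (g - 4)*(g - 1)*(g^2 - 4) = (g - 4)*(g - 1)*(g + 2)*(g - 2)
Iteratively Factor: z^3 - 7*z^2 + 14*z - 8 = (z - 2)*(z^2 - 5*z + 4) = (z - 4)*(z - 2)*(z - 1)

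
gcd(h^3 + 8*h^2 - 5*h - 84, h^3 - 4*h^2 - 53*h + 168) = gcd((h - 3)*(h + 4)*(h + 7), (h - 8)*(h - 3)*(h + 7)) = h^2 + 4*h - 21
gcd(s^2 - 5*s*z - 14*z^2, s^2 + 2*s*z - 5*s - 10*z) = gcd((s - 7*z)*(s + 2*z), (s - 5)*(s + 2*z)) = s + 2*z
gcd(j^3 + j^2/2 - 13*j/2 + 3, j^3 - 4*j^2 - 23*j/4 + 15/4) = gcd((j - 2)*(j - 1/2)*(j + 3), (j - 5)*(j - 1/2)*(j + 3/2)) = j - 1/2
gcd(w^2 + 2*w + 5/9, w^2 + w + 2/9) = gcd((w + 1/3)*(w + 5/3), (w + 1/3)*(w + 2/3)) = w + 1/3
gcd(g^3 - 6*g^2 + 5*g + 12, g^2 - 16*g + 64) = 1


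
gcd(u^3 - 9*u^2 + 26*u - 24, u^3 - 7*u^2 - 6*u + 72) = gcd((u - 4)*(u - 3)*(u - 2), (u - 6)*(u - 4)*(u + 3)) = u - 4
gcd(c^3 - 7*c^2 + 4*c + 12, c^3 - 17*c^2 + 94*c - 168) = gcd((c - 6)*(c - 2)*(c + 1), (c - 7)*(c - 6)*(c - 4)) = c - 6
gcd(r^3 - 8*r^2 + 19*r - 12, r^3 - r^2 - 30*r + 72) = r^2 - 7*r + 12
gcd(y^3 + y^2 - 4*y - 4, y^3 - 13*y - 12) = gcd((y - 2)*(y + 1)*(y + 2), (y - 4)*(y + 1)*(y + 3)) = y + 1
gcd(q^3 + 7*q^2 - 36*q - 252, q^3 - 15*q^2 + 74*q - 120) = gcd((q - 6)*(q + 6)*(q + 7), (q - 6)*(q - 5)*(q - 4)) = q - 6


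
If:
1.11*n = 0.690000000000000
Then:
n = 0.62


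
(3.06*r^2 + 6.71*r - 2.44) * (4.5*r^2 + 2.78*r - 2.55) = 13.77*r^4 + 38.7018*r^3 - 0.129200000000004*r^2 - 23.8937*r + 6.222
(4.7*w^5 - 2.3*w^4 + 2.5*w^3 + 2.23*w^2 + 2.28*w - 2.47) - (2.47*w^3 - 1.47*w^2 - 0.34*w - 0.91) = 4.7*w^5 - 2.3*w^4 + 0.0299999999999998*w^3 + 3.7*w^2 + 2.62*w - 1.56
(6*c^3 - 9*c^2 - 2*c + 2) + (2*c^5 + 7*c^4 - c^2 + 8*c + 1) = 2*c^5 + 7*c^4 + 6*c^3 - 10*c^2 + 6*c + 3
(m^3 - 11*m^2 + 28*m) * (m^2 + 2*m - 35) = m^5 - 9*m^4 - 29*m^3 + 441*m^2 - 980*m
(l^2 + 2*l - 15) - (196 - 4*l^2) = 5*l^2 + 2*l - 211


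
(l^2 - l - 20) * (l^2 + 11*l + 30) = l^4 + 10*l^3 - l^2 - 250*l - 600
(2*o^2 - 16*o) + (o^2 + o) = 3*o^2 - 15*o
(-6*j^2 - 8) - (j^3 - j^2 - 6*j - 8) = -j^3 - 5*j^2 + 6*j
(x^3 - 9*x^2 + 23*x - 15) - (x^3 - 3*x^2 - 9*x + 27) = -6*x^2 + 32*x - 42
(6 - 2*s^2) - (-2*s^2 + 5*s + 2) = 4 - 5*s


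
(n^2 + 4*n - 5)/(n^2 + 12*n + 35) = (n - 1)/(n + 7)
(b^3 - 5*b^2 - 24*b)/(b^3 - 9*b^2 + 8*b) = (b + 3)/(b - 1)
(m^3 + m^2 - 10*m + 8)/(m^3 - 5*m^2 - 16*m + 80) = (m^2 - 3*m + 2)/(m^2 - 9*m + 20)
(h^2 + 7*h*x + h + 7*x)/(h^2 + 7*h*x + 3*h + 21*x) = (h + 1)/(h + 3)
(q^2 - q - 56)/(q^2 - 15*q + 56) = (q + 7)/(q - 7)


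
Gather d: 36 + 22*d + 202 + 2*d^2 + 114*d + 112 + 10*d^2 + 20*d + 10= 12*d^2 + 156*d + 360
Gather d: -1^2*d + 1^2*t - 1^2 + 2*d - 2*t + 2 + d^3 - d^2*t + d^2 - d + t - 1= d^3 + d^2*(1 - t)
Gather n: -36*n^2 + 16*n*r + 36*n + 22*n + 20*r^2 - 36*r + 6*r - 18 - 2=-36*n^2 + n*(16*r + 58) + 20*r^2 - 30*r - 20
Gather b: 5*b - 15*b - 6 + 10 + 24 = 28 - 10*b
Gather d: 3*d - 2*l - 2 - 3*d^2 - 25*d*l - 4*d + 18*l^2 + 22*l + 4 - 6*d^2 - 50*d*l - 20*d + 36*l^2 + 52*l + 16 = -9*d^2 + d*(-75*l - 21) + 54*l^2 + 72*l + 18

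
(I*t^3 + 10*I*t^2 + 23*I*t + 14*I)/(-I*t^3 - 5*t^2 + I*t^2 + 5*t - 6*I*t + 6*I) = -(t^3 + 10*t^2 + 23*t + 14)/(t^3 - t^2*(1 + 5*I) + t*(6 + 5*I) - 6)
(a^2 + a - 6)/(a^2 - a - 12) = (a - 2)/(a - 4)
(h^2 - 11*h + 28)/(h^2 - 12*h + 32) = (h - 7)/(h - 8)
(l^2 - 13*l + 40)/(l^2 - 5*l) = (l - 8)/l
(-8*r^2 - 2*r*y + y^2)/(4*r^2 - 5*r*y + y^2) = (2*r + y)/(-r + y)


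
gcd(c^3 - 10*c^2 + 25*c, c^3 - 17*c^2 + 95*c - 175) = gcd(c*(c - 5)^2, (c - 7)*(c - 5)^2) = c^2 - 10*c + 25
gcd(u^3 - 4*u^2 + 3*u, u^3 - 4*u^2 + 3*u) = u^3 - 4*u^2 + 3*u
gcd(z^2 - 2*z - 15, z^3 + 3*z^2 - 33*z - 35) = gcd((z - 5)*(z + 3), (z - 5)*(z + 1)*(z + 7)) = z - 5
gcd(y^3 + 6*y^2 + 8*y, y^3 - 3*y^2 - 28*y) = y^2 + 4*y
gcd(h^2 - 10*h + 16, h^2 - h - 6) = 1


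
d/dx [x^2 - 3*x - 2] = 2*x - 3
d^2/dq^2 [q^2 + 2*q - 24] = 2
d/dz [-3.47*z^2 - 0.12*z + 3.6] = -6.94*z - 0.12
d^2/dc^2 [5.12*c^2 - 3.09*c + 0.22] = 10.2400000000000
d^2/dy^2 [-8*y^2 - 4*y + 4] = -16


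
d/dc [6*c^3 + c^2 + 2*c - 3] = 18*c^2 + 2*c + 2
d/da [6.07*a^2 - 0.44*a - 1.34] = 12.14*a - 0.44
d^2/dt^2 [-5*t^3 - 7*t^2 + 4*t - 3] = -30*t - 14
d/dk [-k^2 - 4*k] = -2*k - 4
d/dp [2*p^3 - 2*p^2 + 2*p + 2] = 6*p^2 - 4*p + 2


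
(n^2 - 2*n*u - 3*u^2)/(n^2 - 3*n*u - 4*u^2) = (-n + 3*u)/(-n + 4*u)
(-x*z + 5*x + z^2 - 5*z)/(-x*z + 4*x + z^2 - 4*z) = (z - 5)/(z - 4)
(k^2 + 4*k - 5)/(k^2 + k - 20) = (k - 1)/(k - 4)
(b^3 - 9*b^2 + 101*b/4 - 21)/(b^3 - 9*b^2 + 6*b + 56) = (b^2 - 5*b + 21/4)/(b^2 - 5*b - 14)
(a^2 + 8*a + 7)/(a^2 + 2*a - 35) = (a + 1)/(a - 5)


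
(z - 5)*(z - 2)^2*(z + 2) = z^4 - 7*z^3 + 6*z^2 + 28*z - 40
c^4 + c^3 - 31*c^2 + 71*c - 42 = (c - 3)*(c - 2)*(c - 1)*(c + 7)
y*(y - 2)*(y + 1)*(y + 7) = y^4 + 6*y^3 - 9*y^2 - 14*y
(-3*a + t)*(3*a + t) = -9*a^2 + t^2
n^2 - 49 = (n - 7)*(n + 7)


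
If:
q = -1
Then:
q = -1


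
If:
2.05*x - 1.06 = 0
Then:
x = 0.52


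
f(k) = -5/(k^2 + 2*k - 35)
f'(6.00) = 0.41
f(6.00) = -0.38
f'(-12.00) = -0.02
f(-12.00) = -0.06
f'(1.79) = 0.04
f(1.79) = 0.18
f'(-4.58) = -0.07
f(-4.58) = 0.22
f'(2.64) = 0.07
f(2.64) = 0.22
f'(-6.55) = -2.05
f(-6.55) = 0.96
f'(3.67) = 0.23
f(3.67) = 0.35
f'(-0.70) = 0.00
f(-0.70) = 0.14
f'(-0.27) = 0.01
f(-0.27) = 0.14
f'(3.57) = 0.20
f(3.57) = 0.33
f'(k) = -5*(-2*k - 2)/(k^2 + 2*k - 35)^2 = 10*(k + 1)/(k^2 + 2*k - 35)^2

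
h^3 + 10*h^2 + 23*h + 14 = (h + 1)*(h + 2)*(h + 7)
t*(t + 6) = t^2 + 6*t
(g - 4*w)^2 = g^2 - 8*g*w + 16*w^2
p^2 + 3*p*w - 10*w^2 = (p - 2*w)*(p + 5*w)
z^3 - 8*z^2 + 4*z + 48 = (z - 6)*(z - 4)*(z + 2)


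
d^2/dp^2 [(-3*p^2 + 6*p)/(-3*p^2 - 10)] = 12*(-9*p^3 - 45*p^2 + 90*p + 50)/(27*p^6 + 270*p^4 + 900*p^2 + 1000)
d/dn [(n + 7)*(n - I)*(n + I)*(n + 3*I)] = 4*n^3 + n^2*(21 + 9*I) + n*(2 + 42*I) + 7 + 3*I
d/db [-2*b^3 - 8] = -6*b^2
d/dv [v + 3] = 1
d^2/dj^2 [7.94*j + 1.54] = 0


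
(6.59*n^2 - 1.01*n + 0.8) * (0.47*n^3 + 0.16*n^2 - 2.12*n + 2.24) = 3.0973*n^5 + 0.5797*n^4 - 13.7564*n^3 + 17.0308*n^2 - 3.9584*n + 1.792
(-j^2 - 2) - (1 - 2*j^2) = j^2 - 3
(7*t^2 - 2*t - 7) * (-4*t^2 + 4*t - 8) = -28*t^4 + 36*t^3 - 36*t^2 - 12*t + 56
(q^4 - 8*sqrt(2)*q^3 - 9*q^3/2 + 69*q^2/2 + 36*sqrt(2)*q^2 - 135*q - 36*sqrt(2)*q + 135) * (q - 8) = q^5 - 25*q^4/2 - 8*sqrt(2)*q^4 + 141*q^3/2 + 100*sqrt(2)*q^3 - 324*sqrt(2)*q^2 - 411*q^2 + 288*sqrt(2)*q + 1215*q - 1080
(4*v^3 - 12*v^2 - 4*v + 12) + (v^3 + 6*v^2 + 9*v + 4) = 5*v^3 - 6*v^2 + 5*v + 16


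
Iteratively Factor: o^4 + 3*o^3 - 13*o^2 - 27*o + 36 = (o - 1)*(o^3 + 4*o^2 - 9*o - 36) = (o - 1)*(o + 3)*(o^2 + o - 12) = (o - 1)*(o + 3)*(o + 4)*(o - 3)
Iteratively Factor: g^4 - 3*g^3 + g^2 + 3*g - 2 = (g - 1)*(g^3 - 2*g^2 - g + 2) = (g - 1)^2*(g^2 - g - 2) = (g - 2)*(g - 1)^2*(g + 1)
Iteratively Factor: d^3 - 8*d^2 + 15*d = (d - 5)*(d^2 - 3*d) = d*(d - 5)*(d - 3)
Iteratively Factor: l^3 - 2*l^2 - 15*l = (l - 5)*(l^2 + 3*l) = l*(l - 5)*(l + 3)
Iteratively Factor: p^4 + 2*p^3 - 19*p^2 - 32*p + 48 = (p + 4)*(p^3 - 2*p^2 - 11*p + 12) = (p - 1)*(p + 4)*(p^2 - p - 12) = (p - 4)*(p - 1)*(p + 4)*(p + 3)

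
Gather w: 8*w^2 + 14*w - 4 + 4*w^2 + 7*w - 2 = 12*w^2 + 21*w - 6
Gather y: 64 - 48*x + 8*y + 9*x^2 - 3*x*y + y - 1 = 9*x^2 - 48*x + y*(9 - 3*x) + 63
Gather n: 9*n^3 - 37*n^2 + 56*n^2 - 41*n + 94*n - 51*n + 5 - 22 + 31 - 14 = 9*n^3 + 19*n^2 + 2*n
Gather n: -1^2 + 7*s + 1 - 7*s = 0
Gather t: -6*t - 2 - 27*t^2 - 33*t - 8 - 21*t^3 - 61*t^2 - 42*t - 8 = -21*t^3 - 88*t^2 - 81*t - 18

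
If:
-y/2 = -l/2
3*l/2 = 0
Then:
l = 0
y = 0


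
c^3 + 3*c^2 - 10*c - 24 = (c - 3)*(c + 2)*(c + 4)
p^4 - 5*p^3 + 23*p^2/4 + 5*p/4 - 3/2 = (p - 3)*(p - 2)*(p - 1/2)*(p + 1/2)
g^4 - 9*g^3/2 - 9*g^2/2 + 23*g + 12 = (g - 4)*(g - 3)*(g + 1/2)*(g + 2)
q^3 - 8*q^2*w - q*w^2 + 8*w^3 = (q - 8*w)*(q - w)*(q + w)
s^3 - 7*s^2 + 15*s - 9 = (s - 3)^2*(s - 1)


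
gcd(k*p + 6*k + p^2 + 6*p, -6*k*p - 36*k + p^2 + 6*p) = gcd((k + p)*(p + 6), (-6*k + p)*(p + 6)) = p + 6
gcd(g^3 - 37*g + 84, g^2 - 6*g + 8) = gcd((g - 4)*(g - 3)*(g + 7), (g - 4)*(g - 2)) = g - 4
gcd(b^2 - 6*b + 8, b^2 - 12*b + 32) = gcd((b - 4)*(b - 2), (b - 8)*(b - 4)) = b - 4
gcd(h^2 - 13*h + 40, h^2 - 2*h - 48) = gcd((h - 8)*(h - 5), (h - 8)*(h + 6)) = h - 8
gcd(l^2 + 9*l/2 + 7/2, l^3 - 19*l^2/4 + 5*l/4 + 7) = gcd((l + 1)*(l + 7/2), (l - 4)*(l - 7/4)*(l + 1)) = l + 1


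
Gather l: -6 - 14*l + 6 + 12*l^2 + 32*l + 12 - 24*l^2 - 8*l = -12*l^2 + 10*l + 12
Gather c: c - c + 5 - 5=0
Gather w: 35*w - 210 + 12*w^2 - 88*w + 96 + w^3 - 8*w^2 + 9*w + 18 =w^3 + 4*w^2 - 44*w - 96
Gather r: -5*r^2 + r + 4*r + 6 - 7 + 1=-5*r^2 + 5*r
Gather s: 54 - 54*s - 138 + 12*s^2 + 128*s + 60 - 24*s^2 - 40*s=-12*s^2 + 34*s - 24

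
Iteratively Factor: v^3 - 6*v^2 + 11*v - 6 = (v - 2)*(v^2 - 4*v + 3) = (v - 3)*(v - 2)*(v - 1)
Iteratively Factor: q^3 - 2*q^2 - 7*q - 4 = (q + 1)*(q^2 - 3*q - 4) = (q + 1)^2*(q - 4)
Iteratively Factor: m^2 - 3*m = (m - 3)*(m)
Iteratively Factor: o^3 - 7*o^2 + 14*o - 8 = (o - 1)*(o^2 - 6*o + 8) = (o - 4)*(o - 1)*(o - 2)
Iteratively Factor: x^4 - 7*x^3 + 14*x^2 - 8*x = (x - 1)*(x^3 - 6*x^2 + 8*x) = (x - 2)*(x - 1)*(x^2 - 4*x) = (x - 4)*(x - 2)*(x - 1)*(x)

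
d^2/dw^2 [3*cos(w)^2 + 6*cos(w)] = -6*cos(w) - 6*cos(2*w)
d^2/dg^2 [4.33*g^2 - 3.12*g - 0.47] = 8.66000000000000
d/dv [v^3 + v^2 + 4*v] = 3*v^2 + 2*v + 4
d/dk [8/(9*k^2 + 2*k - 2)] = 16*(-9*k - 1)/(9*k^2 + 2*k - 2)^2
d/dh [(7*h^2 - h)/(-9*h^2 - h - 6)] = 2*(-8*h^2 - 42*h + 3)/(81*h^4 + 18*h^3 + 109*h^2 + 12*h + 36)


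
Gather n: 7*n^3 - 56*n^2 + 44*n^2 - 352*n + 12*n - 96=7*n^3 - 12*n^2 - 340*n - 96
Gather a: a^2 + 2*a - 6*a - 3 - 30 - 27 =a^2 - 4*a - 60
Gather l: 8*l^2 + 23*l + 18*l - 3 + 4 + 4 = 8*l^2 + 41*l + 5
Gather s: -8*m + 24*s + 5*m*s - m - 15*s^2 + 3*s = -9*m - 15*s^2 + s*(5*m + 27)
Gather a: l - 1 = l - 1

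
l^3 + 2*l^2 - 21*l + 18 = (l - 3)*(l - 1)*(l + 6)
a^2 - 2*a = a*(a - 2)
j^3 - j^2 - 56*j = j*(j - 8)*(j + 7)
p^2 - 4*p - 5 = (p - 5)*(p + 1)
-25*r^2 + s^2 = (-5*r + s)*(5*r + s)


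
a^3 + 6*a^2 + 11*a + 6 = (a + 1)*(a + 2)*(a + 3)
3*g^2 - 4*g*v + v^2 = (-3*g + v)*(-g + v)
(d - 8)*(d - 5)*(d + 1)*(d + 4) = d^4 - 8*d^3 - 21*d^2 + 148*d + 160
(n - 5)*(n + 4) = n^2 - n - 20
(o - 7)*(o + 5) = o^2 - 2*o - 35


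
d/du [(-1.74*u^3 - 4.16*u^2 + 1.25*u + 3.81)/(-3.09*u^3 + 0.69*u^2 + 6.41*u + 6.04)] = (-14.055*u^4 - 14.5818*u^3 - 23.7382*u^2 - 55.5106*u - 16.8721)/(9.5481*u^6 - 4.2642*u^5 - 39.1377*u^4 - 28.4814*u^3 + 49.4233*u^2 + 77.4328*u + 36.4816)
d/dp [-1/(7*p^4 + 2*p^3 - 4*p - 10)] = 2*(14*p^3 + 3*p^2 - 2)/(7*p^4 + 2*p^3 - 4*p - 10)^2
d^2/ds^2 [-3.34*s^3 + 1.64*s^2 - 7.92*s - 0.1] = 3.28 - 20.04*s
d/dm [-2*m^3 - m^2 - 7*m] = -6*m^2 - 2*m - 7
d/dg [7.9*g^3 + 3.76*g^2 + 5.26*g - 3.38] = 23.7*g^2 + 7.52*g + 5.26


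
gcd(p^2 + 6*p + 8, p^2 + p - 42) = 1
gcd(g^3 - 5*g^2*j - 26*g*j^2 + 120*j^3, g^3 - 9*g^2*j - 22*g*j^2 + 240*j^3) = g^2 - g*j - 30*j^2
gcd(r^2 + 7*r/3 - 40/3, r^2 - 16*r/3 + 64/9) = r - 8/3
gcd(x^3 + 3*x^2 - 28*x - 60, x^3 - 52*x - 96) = x^2 + 8*x + 12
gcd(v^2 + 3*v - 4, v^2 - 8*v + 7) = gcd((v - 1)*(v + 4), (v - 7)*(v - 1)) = v - 1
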